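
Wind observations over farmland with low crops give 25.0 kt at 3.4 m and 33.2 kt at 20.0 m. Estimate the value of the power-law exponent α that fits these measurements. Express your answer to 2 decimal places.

α ≈ 0.16

Power law: V₂/V₁ = (z₂/z₁)^α ⇒ α = ln(V₂/V₁) / ln(z₂/z₁)
α = ln(33.2/25.0) / ln(20.0/3.4) = ln(1.3280) / ln(5.8824)
  = 0.28367 / 1.77196 = 0.16009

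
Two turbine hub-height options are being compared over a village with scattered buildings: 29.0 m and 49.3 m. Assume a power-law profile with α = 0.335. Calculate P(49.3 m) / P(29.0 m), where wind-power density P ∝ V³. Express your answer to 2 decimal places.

Speed ratio: V_B/V_A = (z_B/z_A)^α = (49.3/29.0)^0.335 = (1.7000)^0.335 = 1.19454
Power-density ratio: P_B/P_A = (V_B/V_A)³ = (1.19454)³ = 1.70452

1.70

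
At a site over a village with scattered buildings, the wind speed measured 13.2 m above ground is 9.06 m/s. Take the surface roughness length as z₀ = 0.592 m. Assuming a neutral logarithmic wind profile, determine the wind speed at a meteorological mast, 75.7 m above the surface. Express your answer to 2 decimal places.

14.16 m/s

Log law: V(z) ∝ ln(z/z₀), so V₂/V₁ = ln(z₂/z₀) / ln(z₁/z₀).
ln(75.7/0.592) = 4.8510, ln(13.2/0.592) = 3.1045
V₂ = 9.06 × 4.8510/3.1045 = 9.06 × 1.5626 = 14.1571 m/s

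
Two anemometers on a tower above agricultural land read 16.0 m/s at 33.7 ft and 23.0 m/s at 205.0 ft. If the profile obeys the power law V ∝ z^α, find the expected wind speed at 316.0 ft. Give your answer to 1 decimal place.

25.1 m/s

First find α: α = ln(V₂/V₁)/ln(z₂/z₁) = ln(23.0/16.0)/ln(205.0/33.7) = 0.36291/1.80551 = 0.2010
Extrapolate from 205.0 ft to 316.0 ft: V₃ = 23.0 × (316.0/205.0)^0.2010 = 23.0 × 1.0909 = 25.0901 m/s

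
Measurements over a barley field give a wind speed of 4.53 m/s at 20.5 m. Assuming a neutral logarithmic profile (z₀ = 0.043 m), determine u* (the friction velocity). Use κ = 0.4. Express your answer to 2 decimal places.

u* ≈ 0.29 m/s

Log law: V(z) = (u*/κ) · ln(z/z₀) ⇒ u* = κ · V / ln(z/z₀)
u* = 0.4 × 4.53 / ln(20.5/0.043) = 0.4 × 4.53 / 6.1670
   = 1.8120 / 6.1670 = 0.2938 m/s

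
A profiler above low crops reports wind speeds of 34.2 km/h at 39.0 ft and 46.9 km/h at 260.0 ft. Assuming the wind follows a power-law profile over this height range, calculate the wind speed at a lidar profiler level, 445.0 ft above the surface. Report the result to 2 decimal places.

51.29 km/h

First find α: α = ln(V₂/V₁)/ln(z₂/z₁) = ln(46.9/34.2)/ln(260.0/39.0) = 0.31579/1.89712 = 0.1665
Extrapolate from 260.0 ft to 445.0 ft: V₃ = 46.9 × (445.0/260.0)^0.1665 = 46.9 × 1.0936 = 51.2887 km/h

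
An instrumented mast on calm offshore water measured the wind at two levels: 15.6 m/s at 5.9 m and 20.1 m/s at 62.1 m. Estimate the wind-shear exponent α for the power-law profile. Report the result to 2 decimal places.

α ≈ 0.11

Power law: V₂/V₁ = (z₂/z₁)^α ⇒ α = ln(V₂/V₁) / ln(z₂/z₁)
α = ln(20.1/15.6) / ln(62.1/5.9) = ln(1.2885) / ln(10.5254)
  = 0.25345 / 2.35379 = 0.10768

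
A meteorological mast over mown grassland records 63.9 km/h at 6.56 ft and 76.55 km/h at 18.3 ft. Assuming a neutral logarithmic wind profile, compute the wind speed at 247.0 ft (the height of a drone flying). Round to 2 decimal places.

Log law: V ∝ ln(z/z₀). From the pair, with r = V₁/V₂ = 0.83475,
ln z₀ = (ln z₁ − r·ln z₂)/(1 − r) = (1.8810 − 0.83475×2.9069)/0.16525 = -3.3013 → z₀ = 0.03684 ft
V₃ = V₁ · ln(z₃/z₀)/ln(z₁/z₀) = 63.9 × 8.8107/5.1823 = 108.6400 km/h

108.64 km/h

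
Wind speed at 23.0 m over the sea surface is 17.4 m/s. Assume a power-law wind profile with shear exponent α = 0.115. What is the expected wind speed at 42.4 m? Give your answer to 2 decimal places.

Power-law profile: V₂ = V₁ · (z₂/z₁)^α
V₂ = 17.4 × (42.4/23.0)^0.115 = 17.4 × (1.8435)^0.115
    = 17.4 × 1.0729 = 18.6680 m/s

18.67 m/s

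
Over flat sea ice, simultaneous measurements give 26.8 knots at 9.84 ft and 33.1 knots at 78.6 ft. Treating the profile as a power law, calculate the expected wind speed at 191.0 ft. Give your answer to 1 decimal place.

36.2 knots

First find α: α = ln(V₂/V₁)/ln(z₂/z₁) = ln(33.1/26.8)/ln(78.6/9.84) = 0.21113/2.07792 = 0.1016
Extrapolate from 78.6 ft to 191.0 ft: V₃ = 33.1 × (191.0/78.6)^0.1016 = 33.1 × 1.0944 = 36.2250 knots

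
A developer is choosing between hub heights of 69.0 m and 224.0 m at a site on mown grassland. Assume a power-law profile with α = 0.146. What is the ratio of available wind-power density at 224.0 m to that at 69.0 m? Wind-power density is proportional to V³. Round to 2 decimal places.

Speed ratio: V_B/V_A = (z_B/z_A)^α = (224.0/69.0)^0.146 = (3.2464)^0.146 = 1.18758
Power-density ratio: P_B/P_A = (V_B/V_A)³ = (1.18758)³ = 1.67491

1.67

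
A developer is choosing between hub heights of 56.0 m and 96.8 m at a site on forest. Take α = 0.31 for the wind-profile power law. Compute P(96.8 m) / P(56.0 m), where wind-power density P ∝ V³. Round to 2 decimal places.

1.66

Speed ratio: V_B/V_A = (z_B/z_A)^α = (96.8/56.0)^0.31 = (1.7286)^0.31 = 1.18490
Power-density ratio: P_B/P_A = (V_B/V_A)³ = (1.18490)³ = 1.66360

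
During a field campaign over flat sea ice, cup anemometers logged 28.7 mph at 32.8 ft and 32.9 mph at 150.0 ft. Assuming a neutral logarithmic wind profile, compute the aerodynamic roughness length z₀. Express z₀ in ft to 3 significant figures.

Log law: V(z) ∝ ln(z/z₀). With r = V₁/V₂ = 28.7/32.9 = 0.87234,
r · ln(z₂/z₀) = ln(z₁/z₀) ⇒ ln z₀ = (ln z₁ − r·ln z₂)/(1 − r)
ln z₀ = (3.49043 − 0.87234×5.01064) / 0.12766 = -6.8977
z₀ = exp(-6.8977) = 0.001010 ft

z₀ ≈ 0.00101 ft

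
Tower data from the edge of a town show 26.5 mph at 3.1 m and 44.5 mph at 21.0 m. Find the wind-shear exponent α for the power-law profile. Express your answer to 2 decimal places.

Power law: V₂/V₁ = (z₂/z₁)^α ⇒ α = ln(V₂/V₁) / ln(z₂/z₁)
α = ln(44.5/26.5) / ln(21.0/3.1) = ln(1.6792) / ln(6.7742)
  = 0.51834 / 1.91312 = 0.27094

α ≈ 0.27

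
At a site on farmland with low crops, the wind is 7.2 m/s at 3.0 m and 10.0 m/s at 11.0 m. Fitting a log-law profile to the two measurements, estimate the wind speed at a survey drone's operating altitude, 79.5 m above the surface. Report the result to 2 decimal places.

Log law: V ∝ ln(z/z₀). From the pair, with r = V₁/V₂ = 0.72000,
ln z₀ = (ln z₁ − r·ln z₂)/(1 − r) = (1.0986 − 0.72000×2.3979)/0.28000 = -2.2424 → z₀ = 0.1062 m
V₃ = V₁ · ln(z₃/z₀)/ln(z₁/z₀) = 7.2 × 6.6182/3.3410 = 14.2624 m/s

14.26 m/s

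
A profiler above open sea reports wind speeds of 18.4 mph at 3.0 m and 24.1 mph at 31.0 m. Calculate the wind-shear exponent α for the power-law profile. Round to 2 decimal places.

Power law: V₂/V₁ = (z₂/z₁)^α ⇒ α = ln(V₂/V₁) / ln(z₂/z₁)
α = ln(24.1/18.4) / ln(31.0/3.0) = ln(1.3098) / ln(10.3333)
  = 0.26986 / 2.33537 = 0.11555

α ≈ 0.12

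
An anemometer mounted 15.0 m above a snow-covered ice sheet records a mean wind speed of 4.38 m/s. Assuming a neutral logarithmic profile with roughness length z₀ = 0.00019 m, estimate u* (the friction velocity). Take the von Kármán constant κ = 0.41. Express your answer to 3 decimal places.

Log law: V(z) = (u*/κ) · ln(z/z₀) ⇒ u* = κ · V / ln(z/z₀)
u* = 0.41 × 4.38 / ln(15.0/0.00019) = 0.41 × 4.38 / 11.2765
   = 1.7958 / 11.2765 = 0.1593 m/s

u* ≈ 0.159 m/s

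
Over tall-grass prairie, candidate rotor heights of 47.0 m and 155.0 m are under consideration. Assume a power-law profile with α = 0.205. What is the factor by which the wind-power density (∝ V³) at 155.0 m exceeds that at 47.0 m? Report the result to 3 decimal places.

2.083

Speed ratio: V_B/V_A = (z_B/z_A)^α = (155.0/47.0)^0.205 = (3.2979)^0.205 = 1.27714
Power-density ratio: P_B/P_A = (V_B/V_A)³ = (1.27714)³ = 2.08312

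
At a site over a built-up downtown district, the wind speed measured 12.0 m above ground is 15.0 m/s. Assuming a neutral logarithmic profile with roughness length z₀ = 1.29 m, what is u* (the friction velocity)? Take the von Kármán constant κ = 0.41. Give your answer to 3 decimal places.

Log law: V(z) = (u*/κ) · ln(z/z₀) ⇒ u* = κ · V / ln(z/z₀)
u* = 0.41 × 15.0 / ln(12.0/1.29) = 0.41 × 15.0 / 2.2303
   = 6.1500 / 2.2303 = 2.7575 m/s

u* ≈ 2.758 m/s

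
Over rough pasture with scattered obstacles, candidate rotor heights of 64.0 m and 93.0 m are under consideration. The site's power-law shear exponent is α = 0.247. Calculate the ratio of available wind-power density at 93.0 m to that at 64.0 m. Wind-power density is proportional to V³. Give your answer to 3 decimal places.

Speed ratio: V_B/V_A = (z_B/z_A)^α = (93.0/64.0)^0.247 = (1.4531)^0.247 = 1.09670
Power-density ratio: P_B/P_A = (V_B/V_A)³ = (1.09670)³ = 1.31907

1.319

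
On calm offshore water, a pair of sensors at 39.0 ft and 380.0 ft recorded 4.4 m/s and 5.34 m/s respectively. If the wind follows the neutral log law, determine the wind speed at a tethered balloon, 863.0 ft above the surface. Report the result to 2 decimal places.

5.68 m/s

Log law: V ∝ ln(z/z₀). From the pair, with r = V₁/V₂ = 0.82397,
ln z₀ = (ln z₁ − r·ln z₂)/(1 − r) = (3.6636 − 0.82397×5.9402)/0.17603 = -6.9929 → z₀ = 0.0009184 ft
V₃ = V₁ · ln(z₃/z₀)/ln(z₁/z₀) = 4.4 × 13.7533/10.6565 = 5.6787 m/s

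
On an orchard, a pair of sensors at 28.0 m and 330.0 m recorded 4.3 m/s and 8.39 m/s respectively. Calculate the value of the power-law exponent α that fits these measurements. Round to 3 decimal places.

Power law: V₂/V₁ = (z₂/z₁)^α ⇒ α = ln(V₂/V₁) / ln(z₂/z₁)
α = ln(8.39/4.3) / ln(330.0/28.0) = ln(1.9512) / ln(11.7857)
  = 0.66843 / 2.46689 = 0.27096

α ≈ 0.271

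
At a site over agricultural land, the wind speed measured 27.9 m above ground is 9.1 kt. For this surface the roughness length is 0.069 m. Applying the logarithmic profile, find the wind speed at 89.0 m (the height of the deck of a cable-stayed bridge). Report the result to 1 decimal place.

10.9 kt

Log law: V(z) ∝ ln(z/z₀), so V₂/V₁ = ln(z₂/z₀) / ln(z₁/z₀).
ln(89.0/0.069) = 7.1623, ln(27.9/0.069) = 6.0023
V₂ = 9.1 × 7.1623/6.0023 = 9.1 × 1.1933 = 10.8587 kt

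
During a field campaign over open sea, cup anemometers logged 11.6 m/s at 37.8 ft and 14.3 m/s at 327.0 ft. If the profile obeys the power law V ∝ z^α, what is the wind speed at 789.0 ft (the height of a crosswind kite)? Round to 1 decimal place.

First find α: α = ln(V₂/V₁)/ln(z₂/z₁) = ln(14.3/11.6)/ln(327.0/37.8) = 0.20925/2.15765 = 0.0970
Extrapolate from 327.0 ft to 789.0 ft: V₃ = 14.3 × (789.0/327.0)^0.0970 = 14.3 × 1.0892 = 15.5752 m/s

15.6 m/s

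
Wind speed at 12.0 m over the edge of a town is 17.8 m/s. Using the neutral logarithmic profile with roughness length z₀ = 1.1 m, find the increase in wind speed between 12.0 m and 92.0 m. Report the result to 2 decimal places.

15.17 m/s

Log law: V₂ = V₁ · ln(z₂/z₀)/ln(z₁/z₀) = 17.8 × 4.4265/2.3896 = 32.9726 m/s
ΔV = 32.9726 − 17.8 = 15.1726 m/s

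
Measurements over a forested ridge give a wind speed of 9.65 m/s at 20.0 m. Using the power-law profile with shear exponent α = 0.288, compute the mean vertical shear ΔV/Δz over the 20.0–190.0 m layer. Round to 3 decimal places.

Power law: V₂ = V₁ · (z₂/z₁)^α = 9.65 × (9.5000)^0.288 = 18.4549 m/s
ΔV/Δz = (18.4549 − 9.65)/(190.0 − 20.0) = 8.8049/170.0000 = 0.05179 m/s/m

0.052 m/s/m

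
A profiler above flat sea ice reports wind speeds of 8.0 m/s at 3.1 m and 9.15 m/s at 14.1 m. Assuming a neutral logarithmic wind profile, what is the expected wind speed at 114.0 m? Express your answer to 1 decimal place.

Log law: V ∝ ln(z/z₀). From the pair, with r = V₁/V₂ = 0.87432,
ln z₀ = (ln z₁ − r·ln z₂)/(1 − r) = (1.1314 − 0.87432×2.6462)/0.12568 = -9.4061 → z₀ = 0.00008222 m
V₃ = V₁ · ln(z₃/z₀)/ln(z₁/z₀) = 8.0 × 14.1423/10.5375 = 10.7367 m/s

10.7 m/s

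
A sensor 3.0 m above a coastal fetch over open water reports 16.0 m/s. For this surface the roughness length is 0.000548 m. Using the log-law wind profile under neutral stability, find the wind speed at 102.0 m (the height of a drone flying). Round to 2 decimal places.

22.55 m/s

Log law: V(z) ∝ ln(z/z₀), so V₂/V₁ = ln(z₂/z₀) / ln(z₁/z₀).
ln(102.0/0.000548) = 12.1342, ln(3.0/0.000548) = 8.6078
V₂ = 16.0 × 12.1342/8.6078 = 16.0 × 1.4097 = 22.5547 m/s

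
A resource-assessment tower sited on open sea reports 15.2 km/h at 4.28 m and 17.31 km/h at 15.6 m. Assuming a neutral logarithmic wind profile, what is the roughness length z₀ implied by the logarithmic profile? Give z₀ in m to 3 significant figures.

Log law: V(z) ∝ ln(z/z₀). With r = V₁/V₂ = 15.2/17.31 = 0.87811,
r · ln(z₂/z₀) = ln(z₁/z₀) ⇒ ln z₀ = (ln z₁ − r·ln z₂)/(1 − r)
ln z₀ = (1.45395 − 0.87811×2.74727) / 0.12189 = -7.8628
z₀ = exp(-7.8628) = 0.0003848 m

z₀ ≈ 0.000385 m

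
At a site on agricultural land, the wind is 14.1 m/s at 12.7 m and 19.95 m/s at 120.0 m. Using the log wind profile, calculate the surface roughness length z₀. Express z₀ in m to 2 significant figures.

Log law: V(z) ∝ ln(z/z₀). With r = V₁/V₂ = 14.1/19.95 = 0.70677,
r · ln(z₂/z₀) = ln(z₁/z₀) ⇒ ln z₀ = (ln z₁ − r·ln z₂)/(1 − r)
ln z₀ = (2.54160 − 0.70677×4.78749) / 0.29323 = -2.8716
z₀ = exp(-2.8716) = 0.05661 m

z₀ ≈ 0.057 m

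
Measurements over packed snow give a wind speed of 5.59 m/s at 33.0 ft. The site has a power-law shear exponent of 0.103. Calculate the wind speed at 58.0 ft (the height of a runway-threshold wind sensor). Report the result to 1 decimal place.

Power-law profile: V₂ = V₁ · (z₂/z₁)^α
V₂ = 5.59 × (58.0/33.0)^0.103 = 5.59 × (1.7576)^0.103
    = 5.59 × 1.0598 = 5.9243 m/s

5.9 m/s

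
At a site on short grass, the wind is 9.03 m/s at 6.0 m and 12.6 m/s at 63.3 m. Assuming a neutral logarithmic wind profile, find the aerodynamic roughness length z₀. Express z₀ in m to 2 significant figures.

Log law: V(z) ∝ ln(z/z₀). With r = V₁/V₂ = 9.03/12.6 = 0.71667,
r · ln(z₂/z₀) = ln(z₁/z₀) ⇒ ln z₀ = (ln z₁ − r·ln z₂)/(1 − r)
ln z₀ = (1.79176 − 0.71667×4.14789) / 0.28333 = -4.1679
z₀ = exp(-4.1679) = 0.01549 m

z₀ ≈ 0.015 m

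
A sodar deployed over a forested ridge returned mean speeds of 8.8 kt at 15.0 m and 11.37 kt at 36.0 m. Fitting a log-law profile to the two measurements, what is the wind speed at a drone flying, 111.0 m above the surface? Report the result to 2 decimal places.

Log law: V ∝ ln(z/z₀). From the pair, with r = V₁/V₂ = 0.77397,
ln z₀ = (ln z₁ − r·ln z₂)/(1 − r) = (2.7081 − 0.77397×3.5835)/0.22603 = -0.2897 → z₀ = 0.7485 m
V₃ = V₁ · ln(z₃/z₀)/ln(z₁/z₀) = 8.8 × 4.9992/2.9977 = 14.6755 kt

14.68 kt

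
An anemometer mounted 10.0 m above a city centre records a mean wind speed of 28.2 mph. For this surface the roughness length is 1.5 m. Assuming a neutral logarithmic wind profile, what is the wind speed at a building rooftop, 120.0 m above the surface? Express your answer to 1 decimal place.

65.1 mph

Log law: V(z) ∝ ln(z/z₀), so V₂/V₁ = ln(z₂/z₀) / ln(z₁/z₀).
ln(120.0/1.5) = 4.3820, ln(10.0/1.5) = 1.8971
V₂ = 28.2 × 4.3820/1.8971 = 28.2 × 2.3098 = 65.1372 mph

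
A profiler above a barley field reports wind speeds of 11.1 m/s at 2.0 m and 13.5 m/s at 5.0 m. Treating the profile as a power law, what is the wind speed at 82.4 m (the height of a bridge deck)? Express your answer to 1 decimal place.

24.6 m/s

First find α: α = ln(V₂/V₁)/ln(z₂/z₁) = ln(13.5/11.1)/ln(5.0/2.0) = 0.19574/0.91629 = 0.2136
Extrapolate from 5.0 m to 82.4 m: V₃ = 13.5 × (82.4/5.0)^0.2136 = 13.5 × 1.8196 = 24.5646 m/s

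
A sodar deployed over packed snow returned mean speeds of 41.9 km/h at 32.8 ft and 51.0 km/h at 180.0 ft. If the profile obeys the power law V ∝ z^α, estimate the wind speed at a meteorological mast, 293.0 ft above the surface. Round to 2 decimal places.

53.95 km/h

First find α: α = ln(V₂/V₁)/ln(z₂/z₁) = ln(51.0/41.9)/ln(180.0/32.8) = 0.19654/1.70253 = 0.1154
Extrapolate from 180.0 ft to 293.0 ft: V₃ = 51.0 × (293.0/180.0)^0.1154 = 51.0 × 1.0579 = 53.9507 km/h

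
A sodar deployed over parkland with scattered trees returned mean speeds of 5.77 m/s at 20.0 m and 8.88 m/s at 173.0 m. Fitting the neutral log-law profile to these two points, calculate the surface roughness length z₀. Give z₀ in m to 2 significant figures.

z₀ ≈ 0.37 m

Log law: V(z) ∝ ln(z/z₀). With r = V₁/V₂ = 5.77/8.88 = 0.64977,
r · ln(z₂/z₀) = ln(z₁/z₀) ⇒ ln z₀ = (ln z₁ − r·ln z₂)/(1 − r)
ln z₀ = (2.99573 − 0.64977×5.15329) / 0.35023 = -1.0072
z₀ = exp(-1.0072) = 0.3652 m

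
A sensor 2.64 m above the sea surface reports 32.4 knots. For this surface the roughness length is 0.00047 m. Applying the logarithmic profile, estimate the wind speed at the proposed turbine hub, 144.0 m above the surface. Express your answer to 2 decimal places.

Log law: V(z) ∝ ln(z/z₀), so V₂/V₁ = ln(z₂/z₀) / ln(z₁/z₀).
ln(144.0/0.00047) = 12.6326, ln(2.64/0.00047) = 8.6336
V₂ = 32.4 × 12.6326/8.6336 = 32.4 × 1.4632 = 47.4076 knots

47.41 knots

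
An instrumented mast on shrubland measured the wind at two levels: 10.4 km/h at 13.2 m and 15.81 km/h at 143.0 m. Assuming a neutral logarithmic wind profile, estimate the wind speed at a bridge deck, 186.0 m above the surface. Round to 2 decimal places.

16.41 km/h

Log law: V ∝ ln(z/z₀). From the pair, with r = V₁/V₂ = 0.65781,
ln z₀ = (ln z₁ − r·ln z₂)/(1 − r) = (2.5802 − 0.65781×4.9628)/0.34219 = -2.0001 → z₀ = 0.1353 m
V₃ = V₁ · ln(z₃/z₀)/ln(z₁/z₀) = 10.4 × 7.2258/4.5803 = 16.4069 km/h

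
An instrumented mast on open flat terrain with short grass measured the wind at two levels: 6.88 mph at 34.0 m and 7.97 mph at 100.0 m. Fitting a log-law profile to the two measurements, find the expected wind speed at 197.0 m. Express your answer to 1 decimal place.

Log law: V ∝ ln(z/z₀). From the pair, with r = V₁/V₂ = 0.86324,
ln z₀ = (ln z₁ − r·ln z₂)/(1 − r) = (3.5264 − 0.86324×4.6052)/0.13676 = -3.2830 → z₀ = 0.03752 m
V₃ = V₁ · ln(z₃/z₀)/ln(z₁/z₀) = 6.88 × 8.5662/6.8094 = 8.6551 mph

8.7 mph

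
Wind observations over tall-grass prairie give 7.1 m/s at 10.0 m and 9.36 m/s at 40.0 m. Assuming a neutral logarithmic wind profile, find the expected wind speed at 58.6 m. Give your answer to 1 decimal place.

Log law: V ∝ ln(z/z₀). From the pair, with r = V₁/V₂ = 0.75855,
ln z₀ = (ln z₁ − r·ln z₂)/(1 − r) = (2.3026 − 0.75855×3.6889)/0.24145 = -2.0526 → z₀ = 0.1284 m
V₃ = V₁ · ln(z₃/z₀)/ln(z₁/z₀) = 7.1 × 6.1233/4.3552 = 9.9825 m/s

10.0 m/s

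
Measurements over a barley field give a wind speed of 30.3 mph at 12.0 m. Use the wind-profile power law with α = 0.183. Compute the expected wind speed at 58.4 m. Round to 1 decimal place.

40.5 mph

Power-law profile: V₂ = V₁ · (z₂/z₁)^α
V₂ = 30.3 × (58.4/12.0)^0.183 = 30.3 × (4.8667)^0.183
    = 30.3 × 1.3359 = 40.4768 mph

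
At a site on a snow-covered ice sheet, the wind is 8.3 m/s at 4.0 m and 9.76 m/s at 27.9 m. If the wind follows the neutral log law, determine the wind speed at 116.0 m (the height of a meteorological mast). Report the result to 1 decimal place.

10.8 m/s

Log law: V ∝ ln(z/z₀). From the pair, with r = V₁/V₂ = 0.85041,
ln z₀ = (ln z₁ − r·ln z₂)/(1 − r) = (1.3863 − 0.85041×3.3286)/0.14959 = -9.6557 → z₀ = 0.00006406 m
V₃ = V₁ · ln(z₃/z₀)/ln(z₁/z₀) = 8.3 × 14.4093/11.0420 = 10.8311 m/s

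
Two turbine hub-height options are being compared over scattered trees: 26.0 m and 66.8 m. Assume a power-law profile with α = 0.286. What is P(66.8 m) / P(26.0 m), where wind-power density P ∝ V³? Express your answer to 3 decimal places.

2.247

Speed ratio: V_B/V_A = (z_B/z_A)^α = (66.8/26.0)^0.286 = (2.5692)^0.286 = 1.30980
Power-density ratio: P_B/P_A = (V_B/V_A)³ = (1.30980)³ = 2.24704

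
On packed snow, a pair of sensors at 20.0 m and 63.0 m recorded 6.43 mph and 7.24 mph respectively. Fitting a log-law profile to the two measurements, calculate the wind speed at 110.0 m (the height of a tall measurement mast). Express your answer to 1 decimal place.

Log law: V ∝ ln(z/z₀). From the pair, with r = V₁/V₂ = 0.88812,
ln z₀ = (ln z₁ − r·ln z₂)/(1 − r) = (2.9957 − 0.88812×4.1431)/0.11188 = -6.1127 → z₀ = 0.002215 m
V₃ = V₁ · ln(z₃/z₀)/ln(z₁/z₀) = 6.43 × 10.8131/9.1084 = 7.6335 mph

7.6 mph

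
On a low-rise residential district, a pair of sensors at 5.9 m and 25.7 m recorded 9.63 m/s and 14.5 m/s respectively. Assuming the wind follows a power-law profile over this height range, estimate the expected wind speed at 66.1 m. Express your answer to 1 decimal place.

18.9 m/s

First find α: α = ln(V₂/V₁)/ln(z₂/z₁) = ln(14.5/9.63)/ln(25.7/5.9) = 0.40927/1.47154 = 0.2781
Extrapolate from 25.7 m to 66.1 m: V₃ = 14.5 × (66.1/25.7)^0.2781 = 14.5 × 1.3005 = 18.8570 m/s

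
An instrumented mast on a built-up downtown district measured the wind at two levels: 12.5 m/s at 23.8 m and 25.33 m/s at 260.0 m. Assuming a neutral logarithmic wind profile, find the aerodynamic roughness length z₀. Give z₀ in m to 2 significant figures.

z₀ ≈ 2.3 m

Log law: V(z) ∝ ln(z/z₀). With r = V₁/V₂ = 12.5/25.33 = 0.49349,
r · ln(z₂/z₀) = ln(z₁/z₀) ⇒ ln z₀ = (ln z₁ − r·ln z₂)/(1 − r)
ln z₀ = (3.16969 − 0.49349×5.56068) / 0.50651 = 0.8402
z₀ = exp(0.8402) = 2.317 m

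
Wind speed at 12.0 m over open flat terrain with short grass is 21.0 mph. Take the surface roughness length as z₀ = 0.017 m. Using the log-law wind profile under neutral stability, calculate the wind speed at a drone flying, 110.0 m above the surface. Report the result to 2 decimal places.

Log law: V(z) ∝ ln(z/z₀), so V₂/V₁ = ln(z₂/z₀) / ln(z₁/z₀).
ln(110.0/0.017) = 8.7750, ln(12.0/0.017) = 6.5594
V₂ = 21.0 × 8.7750/6.5594 = 21.0 × 1.3378 = 28.0931 mph

28.09 mph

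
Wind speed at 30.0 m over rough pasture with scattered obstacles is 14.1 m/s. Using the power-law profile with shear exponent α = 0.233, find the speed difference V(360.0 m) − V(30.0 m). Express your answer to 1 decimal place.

Power law: V₂ = V₁ · (z₂/z₁)^α = 14.1 × (12.0000)^0.233 = 25.1575 m/s
ΔV = 25.1575 − 14.1 = 11.0575 m/s

11.1 m/s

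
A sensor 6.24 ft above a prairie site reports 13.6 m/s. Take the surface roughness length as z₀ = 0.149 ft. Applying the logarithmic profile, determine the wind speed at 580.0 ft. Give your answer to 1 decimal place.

30.1 m/s

Log law: V(z) ∝ ln(z/z₀), so V₂/V₁ = ln(z₂/z₀) / ln(z₁/z₀).
ln(580.0/0.149) = 8.2668, ln(6.24/0.149) = 3.7348
V₂ = 13.6 × 8.2668/3.7348 = 13.6 × 2.2135 = 30.1032 m/s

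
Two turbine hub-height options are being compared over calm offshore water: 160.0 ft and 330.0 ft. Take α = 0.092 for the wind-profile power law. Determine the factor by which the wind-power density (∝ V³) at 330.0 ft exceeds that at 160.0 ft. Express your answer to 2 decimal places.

1.22

Speed ratio: V_B/V_A = (z_B/z_A)^α = (330.0/160.0)^0.092 = (2.0625)^0.092 = 1.06887
Power-density ratio: P_B/P_A = (V_B/V_A)³ = (1.06887)³ = 1.22116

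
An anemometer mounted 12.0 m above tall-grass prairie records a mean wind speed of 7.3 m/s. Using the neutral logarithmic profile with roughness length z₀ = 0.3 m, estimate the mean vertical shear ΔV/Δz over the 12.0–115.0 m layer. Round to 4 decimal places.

0.0434 m/s/m

Log law: V₂ = V₁ · ln(z₂/z₀)/ln(z₁/z₀) = 7.3 × 5.9489/3.6889 = 11.7724 m/s
ΔV/Δz = (11.7724 − 7.3)/(115.0 − 12.0) = 4.4724/103.0000 = 0.04342 m/s/m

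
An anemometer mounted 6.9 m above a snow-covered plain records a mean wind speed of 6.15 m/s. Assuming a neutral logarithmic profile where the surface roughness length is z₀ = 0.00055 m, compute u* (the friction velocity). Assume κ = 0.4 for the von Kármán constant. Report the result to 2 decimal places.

u* ≈ 0.26 m/s

Log law: V(z) = (u*/κ) · ln(z/z₀) ⇒ u* = κ · V / ln(z/z₀)
u* = 0.4 × 6.15 / ln(6.9/0.00055) = 0.4 × 6.15 / 9.4371
   = 2.4600 / 9.4371 = 0.2607 m/s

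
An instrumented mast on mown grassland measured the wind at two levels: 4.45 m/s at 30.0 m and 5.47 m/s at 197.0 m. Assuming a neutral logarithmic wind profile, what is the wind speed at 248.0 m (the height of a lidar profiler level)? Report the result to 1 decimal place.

5.6 m/s

Log law: V ∝ ln(z/z₀). From the pair, with r = V₁/V₂ = 0.81353,
ln z₀ = (ln z₁ − r·ln z₂)/(1 − r) = (3.4012 − 0.81353×5.2832)/0.18647 = -4.8095 → z₀ = 0.008152 m
V₃ = V₁ · ln(z₃/z₀)/ln(z₁/z₀) = 4.45 × 10.3229/8.2107 = 5.5948 m/s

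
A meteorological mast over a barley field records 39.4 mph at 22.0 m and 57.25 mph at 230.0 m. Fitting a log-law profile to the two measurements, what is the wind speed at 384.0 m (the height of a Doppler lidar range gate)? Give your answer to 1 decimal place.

61.1 mph

Log law: V ∝ ln(z/z₀). From the pair, with r = V₁/V₂ = 0.68821,
ln z₀ = (ln z₁ − r·ln z₂)/(1 − r) = (3.0910 − 0.68821×5.4381)/0.31179 = -2.0895 → z₀ = 0.1237 m
V₃ = V₁ · ln(z₃/z₀)/ln(z₁/z₀) = 39.4 × 8.0402/5.1806 = 61.1482 mph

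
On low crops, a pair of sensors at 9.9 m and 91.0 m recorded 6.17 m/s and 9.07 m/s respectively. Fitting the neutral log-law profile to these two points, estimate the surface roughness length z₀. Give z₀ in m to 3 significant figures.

z₀ ≈ 0.0883 m

Log law: V(z) ∝ ln(z/z₀). With r = V₁/V₂ = 6.17/9.07 = 0.68026,
r · ln(z₂/z₀) = ln(z₁/z₀) ⇒ ln z₀ = (ln z₁ − r·ln z₂)/(1 − r)
ln z₀ = (2.29253 − 0.68026×4.51086) / 0.31974 = -2.4271
z₀ = exp(-2.4271) = 0.08829 m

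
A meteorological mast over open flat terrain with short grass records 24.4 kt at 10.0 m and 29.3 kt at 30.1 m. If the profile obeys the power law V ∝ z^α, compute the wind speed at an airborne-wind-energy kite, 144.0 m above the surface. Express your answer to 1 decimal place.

First find α: α = ln(V₂/V₁)/ln(z₂/z₁) = ln(29.3/24.4)/ln(30.1/10.0) = 0.18300/1.10194 = 0.1661
Extrapolate from 30.1 m to 144.0 m: V₃ = 29.3 × (144.0/30.1)^0.1661 = 29.3 × 1.2969 = 37.9983 kt

38.0 kt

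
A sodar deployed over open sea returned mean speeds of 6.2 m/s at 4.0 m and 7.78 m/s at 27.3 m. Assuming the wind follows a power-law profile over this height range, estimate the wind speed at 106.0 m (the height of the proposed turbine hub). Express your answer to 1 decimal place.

9.1 m/s

First find α: α = ln(V₂/V₁)/ln(z₂/z₁) = ln(7.78/6.2)/ln(27.3/4.0) = 0.22701/1.92059 = 0.1182
Extrapolate from 27.3 m to 106.0 m: V₃ = 7.78 × (106.0/27.3)^0.1182 = 7.78 × 1.1739 = 9.1330 m/s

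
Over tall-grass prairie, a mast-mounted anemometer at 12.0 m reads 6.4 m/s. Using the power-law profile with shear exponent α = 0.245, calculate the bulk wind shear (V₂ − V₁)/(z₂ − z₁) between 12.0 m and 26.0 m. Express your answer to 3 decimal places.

Power law: V₂ = V₁ · (z₂/z₁)^α = 6.4 × (2.1667)^0.245 = 7.7348 m/s
ΔV/Δz = (7.7348 − 6.4)/(26.0 − 12.0) = 1.3348/14.0000 = 0.09534 m/s/m

0.095 m/s/m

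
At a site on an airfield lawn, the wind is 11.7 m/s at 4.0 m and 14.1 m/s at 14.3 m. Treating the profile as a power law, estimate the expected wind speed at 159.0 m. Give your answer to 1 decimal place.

20.1 m/s

First find α: α = ln(V₂/V₁)/ln(z₂/z₁) = ln(14.1/11.7)/ln(14.3/4.0) = 0.18659/1.27397 = 0.1465
Extrapolate from 14.3 m to 159.0 m: V₃ = 14.1 × (159.0/14.3)^0.1465 = 14.1 × 1.4230 = 20.0644 m/s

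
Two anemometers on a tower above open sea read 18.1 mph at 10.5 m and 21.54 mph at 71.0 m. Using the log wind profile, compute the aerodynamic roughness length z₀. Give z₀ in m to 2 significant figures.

Log law: V(z) ∝ ln(z/z₀). With r = V₁/V₂ = 18.1/21.54 = 0.84030,
r · ln(z₂/z₀) = ln(z₁/z₀) ⇒ ln z₀ = (ln z₁ − r·ln z₂)/(1 − r)
ln z₀ = (2.35138 − 0.84030×4.26268) / 0.15970 = -7.7052
z₀ = exp(-7.7052) = 0.0004505 m

z₀ ≈ 0.00045 m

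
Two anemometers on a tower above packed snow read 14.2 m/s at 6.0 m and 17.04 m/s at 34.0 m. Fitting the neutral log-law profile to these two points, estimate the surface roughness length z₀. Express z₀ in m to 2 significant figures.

Log law: V(z) ∝ ln(z/z₀). With r = V₁/V₂ = 14.2/17.04 = 0.83333,
r · ln(z₂/z₀) = ln(z₁/z₀) ⇒ ln z₀ = (ln z₁ − r·ln z₂)/(1 − r)
ln z₀ = (1.79176 − 0.83333×3.52636) / 0.16667 = -6.8812
z₀ = exp(-6.8812) = 0.001027 m

z₀ ≈ 0.0010 m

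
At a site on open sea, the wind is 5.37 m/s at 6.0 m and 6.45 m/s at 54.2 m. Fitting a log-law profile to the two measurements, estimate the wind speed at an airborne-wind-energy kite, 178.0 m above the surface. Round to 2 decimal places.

Log law: V ∝ ln(z/z₀). From the pair, with r = V₁/V₂ = 0.83256,
ln z₀ = (ln z₁ − r·ln z₂)/(1 − r) = (1.7918 − 0.83256×3.9927)/0.16744 = -9.1517 → z₀ = 0.0001060 m
V₃ = V₁ · ln(z₃/z₀)/ln(z₁/z₀) = 5.37 × 14.3335/10.9435 = 7.0335 m/s

7.03 m/s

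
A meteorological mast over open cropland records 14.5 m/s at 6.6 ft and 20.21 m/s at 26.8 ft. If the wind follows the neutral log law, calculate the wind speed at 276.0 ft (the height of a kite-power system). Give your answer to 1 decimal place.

Log law: V ∝ ln(z/z₀). From the pair, with r = V₁/V₂ = 0.71747,
ln z₀ = (ln z₁ − r·ln z₂)/(1 − r) = (1.8871 − 0.71747×3.2884)/0.28253 = -1.6715 → z₀ = 0.1880 ft
V₃ = V₁ · ln(z₃/z₀)/ln(z₁/z₀) = 14.5 × 7.2919/3.5585 = 29.7122 m/s

29.7 m/s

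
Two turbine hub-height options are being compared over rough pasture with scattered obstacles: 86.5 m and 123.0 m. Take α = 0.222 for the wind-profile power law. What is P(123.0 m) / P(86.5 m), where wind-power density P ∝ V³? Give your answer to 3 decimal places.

Speed ratio: V_B/V_A = (z_B/z_A)^α = (123.0/86.5)^0.222 = (1.4220)^0.222 = 1.08129
Power-density ratio: P_B/P_A = (V_B/V_A)³ = (1.08129)³ = 1.26422

1.264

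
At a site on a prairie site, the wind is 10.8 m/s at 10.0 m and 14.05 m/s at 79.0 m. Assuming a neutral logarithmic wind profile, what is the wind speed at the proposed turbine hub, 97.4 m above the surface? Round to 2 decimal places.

Log law: V ∝ ln(z/z₀). From the pair, with r = V₁/V₂ = 0.76868,
ln z₀ = (ln z₁ − r·ln z₂)/(1 − r) = (2.3026 − 0.76868×4.3694)/0.23132 = -4.5658 → z₀ = 0.01040 m
V₃ = V₁ · ln(z₃/z₀)/ln(z₁/z₀) = 10.8 × 9.1446/6.8683 = 14.3792 m/s

14.38 m/s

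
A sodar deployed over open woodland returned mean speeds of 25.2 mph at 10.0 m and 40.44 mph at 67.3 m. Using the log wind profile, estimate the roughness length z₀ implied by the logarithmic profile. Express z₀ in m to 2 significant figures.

Log law: V(z) ∝ ln(z/z₀). With r = V₁/V₂ = 25.2/40.44 = 0.62315,
r · ln(z₂/z₀) = ln(z₁/z₀) ⇒ ln z₀ = (ln z₁ − r·ln z₂)/(1 − r)
ln z₀ = (2.30259 − 0.62315×4.20916) / 0.37685 = -0.8500
z₀ = exp(-0.8500) = 0.4274 m

z₀ ≈ 0.43 m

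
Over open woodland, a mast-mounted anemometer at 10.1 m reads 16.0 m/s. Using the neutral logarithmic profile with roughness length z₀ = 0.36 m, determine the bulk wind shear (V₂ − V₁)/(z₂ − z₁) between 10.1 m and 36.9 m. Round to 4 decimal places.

0.2320 m/s/m

Log law: V₂ = V₁ · ln(z₂/z₀)/ln(z₁/z₀) = 16.0 × 4.6299/3.3342 = 22.2177 m/s
ΔV/Δz = (22.2177 − 16.0)/(36.9 − 10.1) = 6.2177/26.8000 = 0.23200 m/s/m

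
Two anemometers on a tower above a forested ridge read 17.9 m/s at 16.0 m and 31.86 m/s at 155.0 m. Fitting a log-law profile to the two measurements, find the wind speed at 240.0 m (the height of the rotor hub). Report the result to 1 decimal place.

34.5 m/s

Log law: V ∝ ln(z/z₀). From the pair, with r = V₁/V₂ = 0.56183,
ln z₀ = (ln z₁ − r·ln z₂)/(1 − r) = (2.7726 − 0.56183×5.0434)/0.43817 = -0.1392 → z₀ = 0.8701 m
V₃ = V₁ · ln(z₃/z₀)/ln(z₁/z₀) = 17.9 × 5.6198/2.9117 = 34.5478 m/s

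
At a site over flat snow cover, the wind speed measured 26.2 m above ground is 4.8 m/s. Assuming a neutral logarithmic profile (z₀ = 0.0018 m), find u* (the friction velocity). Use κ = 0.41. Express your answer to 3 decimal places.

Log law: V(z) = (u*/κ) · ln(z/z₀) ⇒ u* = κ · V / ln(z/z₀)
u* = 0.41 × 4.8 / ln(26.2/0.0018) = 0.41 × 4.8 / 9.5857
   = 1.9680 / 9.5857 = 0.2053 m/s

u* ≈ 0.205 m/s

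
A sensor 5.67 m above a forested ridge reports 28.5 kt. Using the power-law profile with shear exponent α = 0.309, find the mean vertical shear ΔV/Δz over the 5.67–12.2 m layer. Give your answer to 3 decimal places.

1.166 kt/m

Power law: V₂ = V₁ · (z₂/z₁)^α = 28.5 × (2.1517)^0.309 = 36.1138 kt
ΔV/Δz = (36.1138 − 28.5)/(12.2 − 5.67) = 7.6138/6.5300 = 1.16597 kt/m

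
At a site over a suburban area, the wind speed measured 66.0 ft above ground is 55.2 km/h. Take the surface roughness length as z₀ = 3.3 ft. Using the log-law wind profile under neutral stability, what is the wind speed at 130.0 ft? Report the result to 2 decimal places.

67.69 km/h

Log law: V(z) ∝ ln(z/z₀), so V₂/V₁ = ln(z₂/z₀) / ln(z₁/z₀).
ln(130.0/3.3) = 3.6736, ln(66.0/3.3) = 2.9957
V₂ = 55.2 × 3.6736/2.9957 = 55.2 × 1.2263 = 67.6908 km/h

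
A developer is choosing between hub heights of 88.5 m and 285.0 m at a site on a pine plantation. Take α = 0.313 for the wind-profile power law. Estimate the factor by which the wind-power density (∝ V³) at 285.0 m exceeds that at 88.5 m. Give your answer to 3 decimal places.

2.999

Speed ratio: V_B/V_A = (z_B/z_A)^α = (285.0/88.5)^0.313 = (3.2203)^0.313 = 1.44203
Power-density ratio: P_B/P_A = (V_B/V_A)³ = (1.44203)³ = 2.99861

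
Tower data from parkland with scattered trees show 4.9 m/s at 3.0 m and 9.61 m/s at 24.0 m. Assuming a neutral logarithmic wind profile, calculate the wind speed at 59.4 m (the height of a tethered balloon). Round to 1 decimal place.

Log law: V ∝ ln(z/z₀). From the pair, with r = V₁/V₂ = 0.50989,
ln z₀ = (ln z₁ − r·ln z₂)/(1 − r) = (1.0986 − 0.50989×3.1781)/0.49011 = -1.0647 → z₀ = 0.3448 m
V₃ = V₁ · ln(z₃/z₀)/ln(z₁/z₀) = 4.9 × 5.1490/2.1633 = 11.6627 m/s

11.7 m/s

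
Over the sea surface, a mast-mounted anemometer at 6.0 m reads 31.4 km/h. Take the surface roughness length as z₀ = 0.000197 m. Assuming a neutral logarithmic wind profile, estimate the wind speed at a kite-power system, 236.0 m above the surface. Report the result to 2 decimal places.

42.57 km/h

Log law: V(z) ∝ ln(z/z₀), so V₂/V₁ = ln(z₂/z₀) / ln(z₁/z₀).
ln(236.0/0.000197) = 13.9961, ln(6.0/0.000197) = 10.3241
V₂ = 31.4 × 13.9961/10.3241 = 31.4 × 1.3557 = 42.5684 km/h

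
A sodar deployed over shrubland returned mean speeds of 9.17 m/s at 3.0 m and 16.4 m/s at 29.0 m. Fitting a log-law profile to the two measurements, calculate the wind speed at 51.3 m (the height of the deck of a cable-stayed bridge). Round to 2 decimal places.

Log law: V ∝ ln(z/z₀). From the pair, with r = V₁/V₂ = 0.55915,
ln z₀ = (ln z₁ − r·ln z₂)/(1 − r) = (1.0986 − 0.55915×3.3673)/0.44085 = -1.7788 → z₀ = 0.1688 m
V₃ = V₁ · ln(z₃/z₀)/ln(z₁/z₀) = 9.17 × 5.7165/2.8774 = 18.2178 m/s

18.22 m/s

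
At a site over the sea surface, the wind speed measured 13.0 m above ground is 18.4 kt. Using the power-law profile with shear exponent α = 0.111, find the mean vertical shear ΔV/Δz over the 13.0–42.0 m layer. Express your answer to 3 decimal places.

0.088 kt/m

Power law: V₂ = V₁ · (z₂/z₁)^α = 18.4 × (3.2308)^0.111 = 20.9580 kt
ΔV/Δz = (20.9580 − 18.4)/(42.0 − 13.0) = 2.5580/29.0000 = 0.08821 kt/m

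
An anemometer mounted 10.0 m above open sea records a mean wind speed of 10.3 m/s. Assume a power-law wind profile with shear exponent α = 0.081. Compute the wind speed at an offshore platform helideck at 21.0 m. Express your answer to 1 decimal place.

Power-law profile: V₂ = V₁ · (z₂/z₁)^α
V₂ = 10.3 × (21.0/10.0)^0.081 = 10.3 × (2.1000)^0.081
    = 10.3 × 1.0619 = 10.9380 m/s

10.9 m/s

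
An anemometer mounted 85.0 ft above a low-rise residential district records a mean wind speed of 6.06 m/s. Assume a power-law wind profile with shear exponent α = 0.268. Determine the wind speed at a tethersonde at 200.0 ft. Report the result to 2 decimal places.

Power-law profile: V₂ = V₁ · (z₂/z₁)^α
V₂ = 6.06 × (200.0/85.0)^0.268 = 6.06 × (2.3529)^0.268
    = 6.06 × 1.2577 = 7.6219 m/s

7.62 m/s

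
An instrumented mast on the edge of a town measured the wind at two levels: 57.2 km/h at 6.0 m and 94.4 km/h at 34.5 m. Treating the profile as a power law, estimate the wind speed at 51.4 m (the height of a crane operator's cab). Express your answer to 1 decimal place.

105.8 km/h

First find α: α = ln(V₂/V₁)/ln(z₂/z₁) = ln(94.4/57.2)/ln(34.5/6.0) = 0.50099/1.74920 = 0.2864
Extrapolate from 34.5 m to 51.4 m: V₃ = 94.4 × (51.4/34.5)^0.2864 = 94.4 × 1.1210 = 105.8186 km/h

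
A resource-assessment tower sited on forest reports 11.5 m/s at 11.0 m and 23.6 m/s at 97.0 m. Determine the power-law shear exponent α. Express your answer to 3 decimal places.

Power law: V₂/V₁ = (z₂/z₁)^α ⇒ α = ln(V₂/V₁) / ln(z₂/z₁)
α = ln(23.6/11.5) / ln(97.0/11.0) = ln(2.0522) / ln(8.8182)
  = 0.71890 / 2.17682 = 0.33025

α ≈ 0.330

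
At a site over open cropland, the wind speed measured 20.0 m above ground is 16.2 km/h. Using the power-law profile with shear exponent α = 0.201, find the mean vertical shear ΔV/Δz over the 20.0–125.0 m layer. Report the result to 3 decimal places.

0.069 km/h/m

Power law: V₂ = V₁ · (z₂/z₁)^α = 16.2 × (6.2500)^0.201 = 23.4146 km/h
ΔV/Δz = (23.4146 − 16.2)/(125.0 − 20.0) = 7.2146/105.0000 = 0.06871 km/h/m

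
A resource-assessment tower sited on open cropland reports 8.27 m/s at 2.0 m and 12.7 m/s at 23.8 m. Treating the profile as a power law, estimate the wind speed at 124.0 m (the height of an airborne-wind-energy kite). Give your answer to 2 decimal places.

First find α: α = ln(V₂/V₁)/ln(z₂/z₁) = ln(12.7/8.27)/ln(23.8/2.0) = 0.42897/2.47654 = 0.1732
Extrapolate from 23.8 m to 124.0 m: V₃ = 12.7 × (124.0/23.8)^0.1732 = 12.7 × 1.3310 = 16.9032 m/s

16.90 m/s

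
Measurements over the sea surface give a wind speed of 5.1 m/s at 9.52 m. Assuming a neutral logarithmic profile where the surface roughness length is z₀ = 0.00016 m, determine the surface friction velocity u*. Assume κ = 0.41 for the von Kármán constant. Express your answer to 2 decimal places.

u* ≈ 0.19 m/s

Log law: V(z) = (u*/κ) · ln(z/z₀) ⇒ u* = κ · V / ln(z/z₀)
u* = 0.41 × 5.1 / ln(9.52/0.00016) = 0.41 × 5.1 / 10.9937
   = 2.0910 / 10.9937 = 0.1902 m/s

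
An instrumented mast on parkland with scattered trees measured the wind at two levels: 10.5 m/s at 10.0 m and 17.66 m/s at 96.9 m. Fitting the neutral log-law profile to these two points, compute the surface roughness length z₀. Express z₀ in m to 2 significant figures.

z₀ ≈ 0.36 m

Log law: V(z) ∝ ln(z/z₀). With r = V₁/V₂ = 10.5/17.66 = 0.59456,
r · ln(z₂/z₀) = ln(z₁/z₀) ⇒ ln z₀ = (ln z₁ − r·ln z₂)/(1 − r)
ln z₀ = (2.30259 − 0.59456×4.57368) / 0.40544 = -1.0279
z₀ = exp(-1.0279) = 0.3577 m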